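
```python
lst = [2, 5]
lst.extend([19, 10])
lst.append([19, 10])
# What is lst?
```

After line 1: lst = [2, 5]
After line 2 (extend unpacks [19, 10]): lst = [2, 5, 19, 10]
After line 3 (append adds [19, 10] as single element): lst = [2, 5, 19, 10, [19, 10]]

[2, 5, 19, 10, [19, 10]]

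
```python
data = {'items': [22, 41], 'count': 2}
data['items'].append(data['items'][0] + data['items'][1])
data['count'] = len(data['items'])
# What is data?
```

After line 1: data = {'items': [22, 41], 'count': 2}
After line 2 (append 22 + 41 = 63): data = {'items': [22, 41, 63], 'count': 2}
After line 3 (count = len(items) = 3): data = {'items': [22, 41, 63], 'count': 3}

{'items': [22, 41, 63], 'count': 3}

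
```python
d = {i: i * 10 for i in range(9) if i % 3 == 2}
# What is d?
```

{2: 20, 5: 50, 8: 80}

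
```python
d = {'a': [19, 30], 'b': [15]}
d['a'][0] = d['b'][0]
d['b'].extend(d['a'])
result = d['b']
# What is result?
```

After line 1: d = {'a': [19, 30], 'b': [15]}
After line 2 (a[0] = b[0] = 15): d = {'a': [15, 30], 'b': [15]}
After line 3 (b.extend(a) appends [15, 30]): d = {'a': [15, 30], 'b': [15, 15, 30]}
After line 4: result = d['b'] = [15, 15, 30]

[15, 15, 30]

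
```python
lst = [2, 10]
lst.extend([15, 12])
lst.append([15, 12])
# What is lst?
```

After line 1: lst = [2, 10]
After line 2 (extend unpacks [15, 12]): lst = [2, 10, 15, 12]
After line 3 (append adds [15, 12] as single element): lst = [2, 10, 15, 12, [15, 12]]

[2, 10, 15, 12, [15, 12]]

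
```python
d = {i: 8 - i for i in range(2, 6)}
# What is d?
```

{2: 6, 3: 5, 4: 4, 5: 3}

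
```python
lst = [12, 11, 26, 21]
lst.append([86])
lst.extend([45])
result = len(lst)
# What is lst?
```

After line 1: lst = [12, 11, 26, 21]
After line 2 (append adds [86] as single element): lst = [12, 11, 26, 21, [86]]
After line 3 (extend unpacks [45], adds 45): lst = [12, 11, 26, 21, [86], 45]
After line 4: result = len(lst) = 6

[12, 11, 26, 21, [86], 45]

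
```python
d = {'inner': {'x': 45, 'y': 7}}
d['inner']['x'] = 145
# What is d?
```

After line 1: d = {'inner': {'x': 45, 'y': 7}}
After line 2 (inner x overwritten): d = {'inner': {'x': 145, 'y': 7}}

{'inner': {'x': 145, 'y': 7}}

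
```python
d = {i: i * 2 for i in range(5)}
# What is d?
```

{0: 0, 1: 2, 2: 4, 3: 6, 4: 8}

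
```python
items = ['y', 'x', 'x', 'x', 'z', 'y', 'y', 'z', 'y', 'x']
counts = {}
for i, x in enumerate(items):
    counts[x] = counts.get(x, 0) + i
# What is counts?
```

Initial: counts = {}, items = ['y', 'x', 'x', 'x', 'z', 'y', 'y', 'z', 'y', 'x']
i=0, x='y': counts = {'y': 0}
i=1, x='x': counts = {'y': 0, 'x': 1}
i=2, x='x': counts = {'y': 0, 'x': 3}
i=3, x='x': counts = {'y': 0, 'x': 6}
i=4, x='z': counts = {'y': 0, 'x': 6, 'z': 4}
i=5, x='y': counts = {'y': 5, 'x': 6, 'z': 4}
i=6, x='y': counts = {'y': 11, 'x': 6, 'z': 4}
i=7, x='z': counts = {'y': 11, 'x': 6, 'z': 11}
i=8, x='y': counts = {'y': 19, 'x': 6, 'z': 11}
i=9, x='x': counts = {'y': 19, 'x': 15, 'z': 11}

{'y': 19, 'x': 15, 'z': 11}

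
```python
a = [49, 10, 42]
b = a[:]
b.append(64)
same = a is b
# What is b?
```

After line 1: a = [49, 10, 42]
After line 2 (b = a[:] is a shallow copy, new object): a = [49, 10, 42], b = [49, 10, 42]
After line 3 (append only mutates b): a = [49, 10, 42], b = [49, 10, 42, 64]
After line 4 (same = a is b; different objects -> False): same = False

[49, 10, 42, 64]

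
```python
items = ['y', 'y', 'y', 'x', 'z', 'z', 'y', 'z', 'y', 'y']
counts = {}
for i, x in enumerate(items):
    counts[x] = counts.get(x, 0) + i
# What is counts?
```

Initial: counts = {}, items = ['y', 'y', 'y', 'x', 'z', 'z', 'y', 'z', 'y', 'y']
i=0, x='y': counts = {'y': 0}
i=1, x='y': counts = {'y': 1}
i=2, x='y': counts = {'y': 3}
i=3, x='x': counts = {'y': 3, 'x': 3}
i=4, x='z': counts = {'y': 3, 'x': 3, 'z': 4}
i=5, x='z': counts = {'y': 3, 'x': 3, 'z': 9}
i=6, x='y': counts = {'y': 9, 'x': 3, 'z': 9}
i=7, x='z': counts = {'y': 9, 'x': 3, 'z': 16}
i=8, x='y': counts = {'y': 17, 'x': 3, 'z': 16}
i=9, x='y': counts = {'y': 26, 'x': 3, 'z': 16}

{'y': 26, 'x': 3, 'z': 16}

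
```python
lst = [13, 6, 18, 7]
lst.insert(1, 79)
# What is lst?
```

[13, 79, 6, 18, 7]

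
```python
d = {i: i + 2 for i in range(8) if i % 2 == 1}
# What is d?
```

{1: 3, 3: 5, 5: 7, 7: 9}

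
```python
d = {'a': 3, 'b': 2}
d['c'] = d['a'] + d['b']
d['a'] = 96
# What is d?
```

After line 1: d = {'a': 3, 'b': 2}
After line 2 (d['c'] = 3 + 2): d = {'a': 3, 'b': 2, 'c': 5}
After line 3: d = {'a': 96, 'b': 2, 'c': 5}

{'a': 96, 'b': 2, 'c': 5}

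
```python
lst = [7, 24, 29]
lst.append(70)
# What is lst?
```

[7, 24, 29, 70]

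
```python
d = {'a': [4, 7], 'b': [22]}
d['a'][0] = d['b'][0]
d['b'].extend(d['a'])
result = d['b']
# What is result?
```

After line 1: d = {'a': [4, 7], 'b': [22]}
After line 2 (a[0] = b[0] = 22): d = {'a': [22, 7], 'b': [22]}
After line 3 (b.extend(a) appends [22, 7]): d = {'a': [22, 7], 'b': [22, 22, 7]}
After line 4: result = d['b'] = [22, 22, 7]

[22, 22, 7]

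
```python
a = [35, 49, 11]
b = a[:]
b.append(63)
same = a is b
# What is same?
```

After line 1: a = [35, 49, 11]
After line 2 (b = a[:] is a shallow copy, new object): a = [35, 49, 11], b = [35, 49, 11]
After line 3 (append only mutates b): a = [35, 49, 11], b = [35, 49, 11, 63]
After line 4 (same = a is b; different objects -> False): same = False

False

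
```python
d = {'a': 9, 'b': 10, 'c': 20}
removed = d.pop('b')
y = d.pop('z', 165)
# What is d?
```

After line 1: d = {'a': 9, 'b': 10, 'c': 20}
After line 2 (pop 'b' returns 10): d = {'a': 9, 'c': 20}, removed = 10
After line 3 (pop 'z' missing, returns default 165): d = {'a': 9, 'c': 20}, y = 165

{'a': 9, 'c': 20}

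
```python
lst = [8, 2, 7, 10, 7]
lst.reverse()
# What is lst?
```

[7, 10, 7, 2, 8]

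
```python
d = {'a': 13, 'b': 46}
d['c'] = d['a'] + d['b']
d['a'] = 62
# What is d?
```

After line 1: d = {'a': 13, 'b': 46}
After line 2 (d['c'] = 13 + 46): d = {'a': 13, 'b': 46, 'c': 59}
After line 3: d = {'a': 62, 'b': 46, 'c': 59}

{'a': 62, 'b': 46, 'c': 59}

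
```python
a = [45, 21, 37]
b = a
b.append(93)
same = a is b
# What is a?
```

After line 1: a = [45, 21, 37]
After line 2 (b = a is an alias, same object): a = [45, 21, 37], b = [45, 21, 37]
After line 3 (b.append mutates the shared list): a = [45, 21, 37, 93], b = [45, 21, 37, 93]
After line 4 (same = a is b; same object -> True): same = True

[45, 21, 37, 93]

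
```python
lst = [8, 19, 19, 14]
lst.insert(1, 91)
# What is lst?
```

[8, 91, 19, 19, 14]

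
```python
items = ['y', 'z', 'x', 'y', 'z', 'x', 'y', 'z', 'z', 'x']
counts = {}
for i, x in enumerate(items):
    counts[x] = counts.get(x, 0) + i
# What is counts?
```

Initial: counts = {}, items = ['y', 'z', 'x', 'y', 'z', 'x', 'y', 'z', 'z', 'x']
i=0, x='y': counts = {'y': 0}
i=1, x='z': counts = {'y': 0, 'z': 1}
i=2, x='x': counts = {'y': 0, 'z': 1, 'x': 2}
i=3, x='y': counts = {'y': 3, 'z': 1, 'x': 2}
i=4, x='z': counts = {'y': 3, 'z': 5, 'x': 2}
i=5, x='x': counts = {'y': 3, 'z': 5, 'x': 7}
i=6, x='y': counts = {'y': 9, 'z': 5, 'x': 7}
i=7, x='z': counts = {'y': 9, 'z': 12, 'x': 7}
i=8, x='z': counts = {'y': 9, 'z': 20, 'x': 7}
i=9, x='x': counts = {'y': 9, 'z': 20, 'x': 16}

{'y': 9, 'z': 20, 'x': 16}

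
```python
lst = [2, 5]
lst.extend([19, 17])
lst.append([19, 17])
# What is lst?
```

After line 1: lst = [2, 5]
After line 2 (extend unpacks [19, 17]): lst = [2, 5, 19, 17]
After line 3 (append adds [19, 17] as single element): lst = [2, 5, 19, 17, [19, 17]]

[2, 5, 19, 17, [19, 17]]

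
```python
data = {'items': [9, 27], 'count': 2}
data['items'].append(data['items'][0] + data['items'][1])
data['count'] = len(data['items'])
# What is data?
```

After line 1: data = {'items': [9, 27], 'count': 2}
After line 2 (append 9 + 27 = 36): data = {'items': [9, 27, 36], 'count': 2}
After line 3 (count = len(items) = 3): data = {'items': [9, 27, 36], 'count': 3}

{'items': [9, 27, 36], 'count': 3}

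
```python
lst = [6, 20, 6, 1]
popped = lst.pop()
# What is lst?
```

[6, 20, 6]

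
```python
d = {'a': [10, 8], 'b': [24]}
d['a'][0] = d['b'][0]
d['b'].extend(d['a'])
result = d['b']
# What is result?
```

After line 1: d = {'a': [10, 8], 'b': [24]}
After line 2 (a[0] = b[0] = 24): d = {'a': [24, 8], 'b': [24]}
After line 3 (b.extend(a) appends [24, 8]): d = {'a': [24, 8], 'b': [24, 24, 8]}
After line 4: result = d['b'] = [24, 24, 8]

[24, 24, 8]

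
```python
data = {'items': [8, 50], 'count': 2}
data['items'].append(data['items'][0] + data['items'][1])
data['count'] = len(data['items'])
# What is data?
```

After line 1: data = {'items': [8, 50], 'count': 2}
After line 2 (append 8 + 50 = 58): data = {'items': [8, 50, 58], 'count': 2}
After line 3 (count = len(items) = 3): data = {'items': [8, 50, 58], 'count': 3}

{'items': [8, 50, 58], 'count': 3}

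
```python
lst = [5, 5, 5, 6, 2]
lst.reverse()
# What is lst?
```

[2, 6, 5, 5, 5]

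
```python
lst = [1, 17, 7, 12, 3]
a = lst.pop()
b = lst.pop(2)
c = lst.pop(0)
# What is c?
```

After line 1: lst = [1, 17, 7, 12, 3]
After line 2 (pop() -> a = 3): lst = [1, 17, 7, 12]
After line 3 (pop(2) -> b = 7): lst = [1, 17, 12]
After line 4 (pop(0) -> c = 1): lst = [17, 12]

1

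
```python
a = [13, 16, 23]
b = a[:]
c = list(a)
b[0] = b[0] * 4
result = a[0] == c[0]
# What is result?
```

After line 1: a = [13, 16, 23]
After line 2 (b = a[:], copy): a = [13, 16, 23], b = [13, 16, 23]
After line 3 (c = list(a) is a copy, new object): c = [13, 16, 23]
After line 4 (b[0] = 13 * 4 = 52; only b mutates (copy)): a = [13, 16, 23], b = [52, 16, 23], c = [13, 16, 23]
After line 5 (a[0] = 13, c[0] = 13; result = True)

True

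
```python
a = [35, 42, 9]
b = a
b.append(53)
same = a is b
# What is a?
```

After line 1: a = [35, 42, 9]
After line 2 (b = a is an alias, same object): a = [35, 42, 9], b = [35, 42, 9]
After line 3 (b.append mutates the shared list): a = [35, 42, 9, 53], b = [35, 42, 9, 53]
After line 4 (same = a is b; same object -> True): same = True

[35, 42, 9, 53]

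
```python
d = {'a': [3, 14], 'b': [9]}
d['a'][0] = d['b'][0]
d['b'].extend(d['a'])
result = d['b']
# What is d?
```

After line 1: d = {'a': [3, 14], 'b': [9]}
After line 2 (a[0] = b[0] = 9): d = {'a': [9, 14], 'b': [9]}
After line 3 (b.extend(a) appends [9, 14]): d = {'a': [9, 14], 'b': [9, 9, 14]}
After line 4: result = d['b'] = [9, 9, 14]

{'a': [9, 14], 'b': [9, 9, 14]}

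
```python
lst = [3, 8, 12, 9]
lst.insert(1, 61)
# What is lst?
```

[3, 61, 8, 12, 9]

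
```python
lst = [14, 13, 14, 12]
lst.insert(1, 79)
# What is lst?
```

[14, 79, 13, 14, 12]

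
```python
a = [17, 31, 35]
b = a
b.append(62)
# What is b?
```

After line 1: a = [17, 31, 35]
After line 2 (b = a is an alias, same object): a = [17, 31, 35], b = [17, 31, 35]
After line 3 (b.append mutates the shared list): a = [17, 31, 35, 62], b = [17, 31, 35, 62]

[17, 31, 35, 62]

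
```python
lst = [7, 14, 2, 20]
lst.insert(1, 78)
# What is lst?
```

[7, 78, 14, 2, 20]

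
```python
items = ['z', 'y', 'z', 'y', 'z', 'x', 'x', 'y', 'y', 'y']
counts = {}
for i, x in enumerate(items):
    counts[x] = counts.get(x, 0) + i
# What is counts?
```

Initial: counts = {}, items = ['z', 'y', 'z', 'y', 'z', 'x', 'x', 'y', 'y', 'y']
i=0, x='z': counts = {'z': 0}
i=1, x='y': counts = {'z': 0, 'y': 1}
i=2, x='z': counts = {'z': 2, 'y': 1}
i=3, x='y': counts = {'z': 2, 'y': 4}
i=4, x='z': counts = {'z': 6, 'y': 4}
i=5, x='x': counts = {'z': 6, 'y': 4, 'x': 5}
i=6, x='x': counts = {'z': 6, 'y': 4, 'x': 11}
i=7, x='y': counts = {'z': 6, 'y': 11, 'x': 11}
i=8, x='y': counts = {'z': 6, 'y': 19, 'x': 11}
i=9, x='y': counts = {'z': 6, 'y': 28, 'x': 11}

{'z': 6, 'y': 28, 'x': 11}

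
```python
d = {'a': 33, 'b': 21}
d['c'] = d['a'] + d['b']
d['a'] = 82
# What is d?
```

After line 1: d = {'a': 33, 'b': 21}
After line 2 (d['c'] = 33 + 21): d = {'a': 33, 'b': 21, 'c': 54}
After line 3: d = {'a': 82, 'b': 21, 'c': 54}

{'a': 82, 'b': 21, 'c': 54}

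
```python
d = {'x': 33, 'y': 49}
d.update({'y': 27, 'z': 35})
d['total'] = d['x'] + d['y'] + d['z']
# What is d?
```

After line 1: d = {'x': 33, 'y': 49}
After line 2 (y overwritten, z added): d = {'x': 33, 'y': 27, 'z': 35}
After line 3 (total = 33 + 27 + 35 = 95): d = {'x': 33, 'y': 27, 'z': 35, 'total': 95}

{'x': 33, 'y': 27, 'z': 35, 'total': 95}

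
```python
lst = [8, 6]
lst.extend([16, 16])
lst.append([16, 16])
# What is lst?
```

After line 1: lst = [8, 6]
After line 2 (extend unpacks [16, 16]): lst = [8, 6, 16, 16]
After line 3 (append adds [16, 16] as single element): lst = [8, 6, 16, 16, [16, 16]]

[8, 6, 16, 16, [16, 16]]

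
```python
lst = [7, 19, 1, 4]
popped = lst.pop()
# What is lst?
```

[7, 19, 1]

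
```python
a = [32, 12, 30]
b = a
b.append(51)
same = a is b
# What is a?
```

After line 1: a = [32, 12, 30]
After line 2 (b = a is an alias, same object): a = [32, 12, 30], b = [32, 12, 30]
After line 3 (b.append mutates the shared list): a = [32, 12, 30, 51], b = [32, 12, 30, 51]
After line 4 (same = a is b; same object -> True): same = True

[32, 12, 30, 51]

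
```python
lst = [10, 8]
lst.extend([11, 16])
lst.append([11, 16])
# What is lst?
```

After line 1: lst = [10, 8]
After line 2 (extend unpacks [11, 16]): lst = [10, 8, 11, 16]
After line 3 (append adds [11, 16] as single element): lst = [10, 8, 11, 16, [11, 16]]

[10, 8, 11, 16, [11, 16]]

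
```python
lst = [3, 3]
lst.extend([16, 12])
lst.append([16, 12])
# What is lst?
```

After line 1: lst = [3, 3]
After line 2 (extend unpacks [16, 12]): lst = [3, 3, 16, 12]
After line 3 (append adds [16, 12] as single element): lst = [3, 3, 16, 12, [16, 12]]

[3, 3, 16, 12, [16, 12]]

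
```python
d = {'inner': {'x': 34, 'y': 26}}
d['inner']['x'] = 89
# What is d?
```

After line 1: d = {'inner': {'x': 34, 'y': 26}}
After line 2 (inner x overwritten): d = {'inner': {'x': 89, 'y': 26}}

{'inner': {'x': 89, 'y': 26}}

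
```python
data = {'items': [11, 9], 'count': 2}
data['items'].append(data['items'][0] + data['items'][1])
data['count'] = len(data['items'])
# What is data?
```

After line 1: data = {'items': [11, 9], 'count': 2}
After line 2 (append 11 + 9 = 20): data = {'items': [11, 9, 20], 'count': 2}
After line 3 (count = len(items) = 3): data = {'items': [11, 9, 20], 'count': 3}

{'items': [11, 9, 20], 'count': 3}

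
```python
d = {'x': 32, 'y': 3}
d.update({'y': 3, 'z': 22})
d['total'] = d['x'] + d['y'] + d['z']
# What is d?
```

After line 1: d = {'x': 32, 'y': 3}
After line 2 (y overwritten, z added): d = {'x': 32, 'y': 3, 'z': 22}
After line 3 (total = 32 + 3 + 22 = 57): d = {'x': 32, 'y': 3, 'z': 22, 'total': 57}

{'x': 32, 'y': 3, 'z': 22, 'total': 57}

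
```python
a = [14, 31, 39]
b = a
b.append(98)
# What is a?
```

After line 1: a = [14, 31, 39]
After line 2 (b = a is an alias, same object): a = [14, 31, 39], b = [14, 31, 39]
After line 3 (b.append mutates the shared list): a = [14, 31, 39, 98], b = [14, 31, 39, 98]

[14, 31, 39, 98]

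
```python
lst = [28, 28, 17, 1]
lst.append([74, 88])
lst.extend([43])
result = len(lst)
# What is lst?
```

After line 1: lst = [28, 28, 17, 1]
After line 2 (append adds [74, 88] as single element): lst = [28, 28, 17, 1, [74, 88]]
After line 3 (extend unpacks [43], adds 43): lst = [28, 28, 17, 1, [74, 88], 43]
After line 4: result = len(lst) = 6

[28, 28, 17, 1, [74, 88], 43]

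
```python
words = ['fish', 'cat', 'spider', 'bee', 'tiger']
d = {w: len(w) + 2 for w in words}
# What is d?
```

{'fish': 6, 'cat': 5, 'spider': 8, 'bee': 5, 'tiger': 7}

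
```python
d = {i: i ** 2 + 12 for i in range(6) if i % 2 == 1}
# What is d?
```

{1: 13, 3: 21, 5: 37}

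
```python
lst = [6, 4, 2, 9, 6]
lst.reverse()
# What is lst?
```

[6, 9, 2, 4, 6]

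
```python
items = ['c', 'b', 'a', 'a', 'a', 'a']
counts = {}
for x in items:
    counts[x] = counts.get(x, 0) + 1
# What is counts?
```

Initial: counts = {}, items = ['c', 'b', 'a', 'a', 'a', 'a']
See 'c': counts = {'c': 1}
See 'b': counts = {'c': 1, 'b': 1}
See 'a': counts = {'c': 1, 'b': 1, 'a': 1}
See 'a': counts = {'c': 1, 'b': 1, 'a': 2}
See 'a': counts = {'c': 1, 'b': 1, 'a': 3}
See 'a': counts = {'c': 1, 'b': 1, 'a': 4}

{'c': 1, 'b': 1, 'a': 4}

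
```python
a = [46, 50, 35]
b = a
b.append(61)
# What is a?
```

After line 1: a = [46, 50, 35]
After line 2 (b = a is an alias, same object): a = [46, 50, 35], b = [46, 50, 35]
After line 3 (b.append mutates the shared list): a = [46, 50, 35, 61], b = [46, 50, 35, 61]

[46, 50, 35, 61]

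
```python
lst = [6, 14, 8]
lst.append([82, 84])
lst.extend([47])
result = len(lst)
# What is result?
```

After line 1: lst = [6, 14, 8]
After line 2 (append adds [82, 84] as single element): lst = [6, 14, 8, [82, 84]]
After line 3 (extend unpacks [47], adds 47): lst = [6, 14, 8, [82, 84], 47]
After line 4: result = len(lst) = 5

5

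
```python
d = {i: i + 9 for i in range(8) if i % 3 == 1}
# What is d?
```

{1: 10, 4: 13, 7: 16}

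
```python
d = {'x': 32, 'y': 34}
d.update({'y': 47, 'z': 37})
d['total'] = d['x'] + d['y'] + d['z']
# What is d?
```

After line 1: d = {'x': 32, 'y': 34}
After line 2 (y overwritten, z added): d = {'x': 32, 'y': 47, 'z': 37}
After line 3 (total = 32 + 47 + 37 = 116): d = {'x': 32, 'y': 47, 'z': 37, 'total': 116}

{'x': 32, 'y': 47, 'z': 37, 'total': 116}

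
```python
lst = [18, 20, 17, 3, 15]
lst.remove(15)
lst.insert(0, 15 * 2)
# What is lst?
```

After line 1: lst = [18, 20, 17, 3, 15]
After line 2 (remove first 15): lst = [18, 20, 17, 3]
After line 3 (insert 30 at index 0): lst = [30, 18, 20, 17, 3]

[30, 18, 20, 17, 3]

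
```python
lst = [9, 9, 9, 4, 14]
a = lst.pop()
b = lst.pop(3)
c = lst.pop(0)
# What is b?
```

After line 1: lst = [9, 9, 9, 4, 14]
After line 2 (pop() -> a = 14): lst = [9, 9, 9, 4]
After line 3 (pop(3) -> b = 4): lst = [9, 9, 9]
After line 4 (pop(0) -> c = 9): lst = [9, 9]

4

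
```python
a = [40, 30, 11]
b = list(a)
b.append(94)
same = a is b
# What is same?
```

After line 1: a = [40, 30, 11]
After line 2 (b = list(a) is a shallow copy, new object): a = [40, 30, 11], b = [40, 30, 11]
After line 3 (append only mutates b): a = [40, 30, 11], b = [40, 30, 11, 94]
After line 4 (same = a is b; different objects -> False): same = False

False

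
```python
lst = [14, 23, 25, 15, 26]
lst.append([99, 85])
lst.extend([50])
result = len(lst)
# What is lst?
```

After line 1: lst = [14, 23, 25, 15, 26]
After line 2 (append adds [99, 85] as single element): lst = [14, 23, 25, 15, 26, [99, 85]]
After line 3 (extend unpacks [50], adds 50): lst = [14, 23, 25, 15, 26, [99, 85], 50]
After line 4: result = len(lst) = 7

[14, 23, 25, 15, 26, [99, 85], 50]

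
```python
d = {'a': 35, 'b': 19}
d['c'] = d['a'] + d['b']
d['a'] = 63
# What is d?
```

After line 1: d = {'a': 35, 'b': 19}
After line 2 (d['c'] = 35 + 19): d = {'a': 35, 'b': 19, 'c': 54}
After line 3: d = {'a': 63, 'b': 19, 'c': 54}

{'a': 63, 'b': 19, 'c': 54}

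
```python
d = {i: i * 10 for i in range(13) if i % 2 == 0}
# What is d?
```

{0: 0, 2: 20, 4: 40, 6: 60, 8: 80, 10: 100, 12: 120}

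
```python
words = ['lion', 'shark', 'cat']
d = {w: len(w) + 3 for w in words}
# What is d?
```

{'lion': 7, 'shark': 8, 'cat': 6}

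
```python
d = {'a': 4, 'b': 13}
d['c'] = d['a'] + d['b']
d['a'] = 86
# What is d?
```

After line 1: d = {'a': 4, 'b': 13}
After line 2 (d['c'] = 4 + 13): d = {'a': 4, 'b': 13, 'c': 17}
After line 3: d = {'a': 86, 'b': 13, 'c': 17}

{'a': 86, 'b': 13, 'c': 17}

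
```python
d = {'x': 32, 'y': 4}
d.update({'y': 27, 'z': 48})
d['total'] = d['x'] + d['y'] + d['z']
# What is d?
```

After line 1: d = {'x': 32, 'y': 4}
After line 2 (y overwritten, z added): d = {'x': 32, 'y': 27, 'z': 48}
After line 3 (total = 32 + 27 + 48 = 107): d = {'x': 32, 'y': 27, 'z': 48, 'total': 107}

{'x': 32, 'y': 27, 'z': 48, 'total': 107}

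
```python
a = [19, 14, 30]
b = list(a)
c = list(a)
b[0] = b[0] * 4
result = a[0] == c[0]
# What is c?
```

After line 1: a = [19, 14, 30]
After line 2 (b = list(a), copy): a = [19, 14, 30], b = [19, 14, 30]
After line 3 (c = list(a) is a copy, new object): c = [19, 14, 30]
After line 4 (b[0] = 19 * 4 = 76; only b mutates (copy)): a = [19, 14, 30], b = [76, 14, 30], c = [19, 14, 30]
After line 5 (a[0] = 19, c[0] = 19; result = True)

[19, 14, 30]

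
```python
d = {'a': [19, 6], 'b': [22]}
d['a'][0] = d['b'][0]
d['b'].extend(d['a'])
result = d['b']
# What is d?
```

After line 1: d = {'a': [19, 6], 'b': [22]}
After line 2 (a[0] = b[0] = 22): d = {'a': [22, 6], 'b': [22]}
After line 3 (b.extend(a) appends [22, 6]): d = {'a': [22, 6], 'b': [22, 22, 6]}
After line 4: result = d['b'] = [22, 22, 6]

{'a': [22, 6], 'b': [22, 22, 6]}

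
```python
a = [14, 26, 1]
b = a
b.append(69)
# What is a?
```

After line 1: a = [14, 26, 1]
After line 2 (b = a is an alias, same object): a = [14, 26, 1], b = [14, 26, 1]
After line 3 (b.append mutates the shared list): a = [14, 26, 1, 69], b = [14, 26, 1, 69]

[14, 26, 1, 69]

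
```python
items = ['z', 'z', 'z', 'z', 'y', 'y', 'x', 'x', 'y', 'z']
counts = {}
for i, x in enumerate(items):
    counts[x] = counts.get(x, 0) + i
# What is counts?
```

Initial: counts = {}, items = ['z', 'z', 'z', 'z', 'y', 'y', 'x', 'x', 'y', 'z']
i=0, x='z': counts = {'z': 0}
i=1, x='z': counts = {'z': 1}
i=2, x='z': counts = {'z': 3}
i=3, x='z': counts = {'z': 6}
i=4, x='y': counts = {'z': 6, 'y': 4}
i=5, x='y': counts = {'z': 6, 'y': 9}
i=6, x='x': counts = {'z': 6, 'y': 9, 'x': 6}
i=7, x='x': counts = {'z': 6, 'y': 9, 'x': 13}
i=8, x='y': counts = {'z': 6, 'y': 17, 'x': 13}
i=9, x='z': counts = {'z': 15, 'y': 17, 'x': 13}

{'z': 15, 'y': 17, 'x': 13}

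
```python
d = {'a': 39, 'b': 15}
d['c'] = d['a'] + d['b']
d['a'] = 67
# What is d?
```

After line 1: d = {'a': 39, 'b': 15}
After line 2 (d['c'] = 39 + 15): d = {'a': 39, 'b': 15, 'c': 54}
After line 3: d = {'a': 67, 'b': 15, 'c': 54}

{'a': 67, 'b': 15, 'c': 54}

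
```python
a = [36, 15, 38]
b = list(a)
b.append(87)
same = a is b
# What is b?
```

After line 1: a = [36, 15, 38]
After line 2 (b = list(a) is a shallow copy, new object): a = [36, 15, 38], b = [36, 15, 38]
After line 3 (append only mutates b): a = [36, 15, 38], b = [36, 15, 38, 87]
After line 4 (same = a is b; different objects -> False): same = False

[36, 15, 38, 87]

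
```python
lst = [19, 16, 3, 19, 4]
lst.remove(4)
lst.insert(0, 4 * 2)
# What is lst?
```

After line 1: lst = [19, 16, 3, 19, 4]
After line 2 (remove first 4): lst = [19, 16, 3, 19]
After line 3 (insert 8 at index 0): lst = [8, 19, 16, 3, 19]

[8, 19, 16, 3, 19]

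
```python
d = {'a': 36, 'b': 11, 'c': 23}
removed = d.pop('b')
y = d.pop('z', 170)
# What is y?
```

After line 1: d = {'a': 36, 'b': 11, 'c': 23}
After line 2 (pop 'b' returns 11): d = {'a': 36, 'c': 23}, removed = 11
After line 3 (pop 'z' missing, returns default 170): d = {'a': 36, 'c': 23}, y = 170

170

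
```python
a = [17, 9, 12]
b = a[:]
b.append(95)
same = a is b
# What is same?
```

After line 1: a = [17, 9, 12]
After line 2 (b = a[:] is a shallow copy, new object): a = [17, 9, 12], b = [17, 9, 12]
After line 3 (append only mutates b): a = [17, 9, 12], b = [17, 9, 12, 95]
After line 4 (same = a is b; different objects -> False): same = False

False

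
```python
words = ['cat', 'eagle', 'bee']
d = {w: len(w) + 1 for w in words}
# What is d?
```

{'cat': 4, 'eagle': 6, 'bee': 4}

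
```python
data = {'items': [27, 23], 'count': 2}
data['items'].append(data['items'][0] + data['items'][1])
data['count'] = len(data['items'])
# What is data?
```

After line 1: data = {'items': [27, 23], 'count': 2}
After line 2 (append 27 + 23 = 50): data = {'items': [27, 23, 50], 'count': 2}
After line 3 (count = len(items) = 3): data = {'items': [27, 23, 50], 'count': 3}

{'items': [27, 23, 50], 'count': 3}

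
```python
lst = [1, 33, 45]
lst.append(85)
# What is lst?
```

[1, 33, 45, 85]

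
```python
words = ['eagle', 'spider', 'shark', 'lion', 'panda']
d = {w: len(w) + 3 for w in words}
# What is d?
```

{'eagle': 8, 'spider': 9, 'shark': 8, 'lion': 7, 'panda': 8}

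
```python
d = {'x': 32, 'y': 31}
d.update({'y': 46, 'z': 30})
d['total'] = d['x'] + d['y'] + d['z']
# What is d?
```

After line 1: d = {'x': 32, 'y': 31}
After line 2 (y overwritten, z added): d = {'x': 32, 'y': 46, 'z': 30}
After line 3 (total = 32 + 46 + 30 = 108): d = {'x': 32, 'y': 46, 'z': 30, 'total': 108}

{'x': 32, 'y': 46, 'z': 30, 'total': 108}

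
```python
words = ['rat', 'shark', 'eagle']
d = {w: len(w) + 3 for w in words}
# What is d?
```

{'rat': 6, 'shark': 8, 'eagle': 8}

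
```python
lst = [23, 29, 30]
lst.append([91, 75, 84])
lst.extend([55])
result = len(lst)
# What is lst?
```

After line 1: lst = [23, 29, 30]
After line 2 (append adds [91, 75, 84] as single element): lst = [23, 29, 30, [91, 75, 84]]
After line 3 (extend unpacks [55], adds 55): lst = [23, 29, 30, [91, 75, 84], 55]
After line 4: result = len(lst) = 5

[23, 29, 30, [91, 75, 84], 55]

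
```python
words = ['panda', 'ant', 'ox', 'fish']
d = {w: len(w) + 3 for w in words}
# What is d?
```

{'panda': 8, 'ant': 6, 'ox': 5, 'fish': 7}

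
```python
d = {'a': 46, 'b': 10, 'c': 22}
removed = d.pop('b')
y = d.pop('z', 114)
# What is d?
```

After line 1: d = {'a': 46, 'b': 10, 'c': 22}
After line 2 (pop 'b' returns 10): d = {'a': 46, 'c': 22}, removed = 10
After line 3 (pop 'z' missing, returns default 114): d = {'a': 46, 'c': 22}, y = 114

{'a': 46, 'c': 22}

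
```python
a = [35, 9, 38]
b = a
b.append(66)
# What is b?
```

After line 1: a = [35, 9, 38]
After line 2 (b = a is an alias, same object): a = [35, 9, 38], b = [35, 9, 38]
After line 3 (b.append mutates the shared list): a = [35, 9, 38, 66], b = [35, 9, 38, 66]

[35, 9, 38, 66]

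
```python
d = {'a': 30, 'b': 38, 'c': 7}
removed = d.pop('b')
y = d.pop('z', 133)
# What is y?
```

After line 1: d = {'a': 30, 'b': 38, 'c': 7}
After line 2 (pop 'b' returns 38): d = {'a': 30, 'c': 7}, removed = 38
After line 3 (pop 'z' missing, returns default 133): d = {'a': 30, 'c': 7}, y = 133

133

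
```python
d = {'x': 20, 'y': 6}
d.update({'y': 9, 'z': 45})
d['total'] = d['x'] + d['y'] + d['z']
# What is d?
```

After line 1: d = {'x': 20, 'y': 6}
After line 2 (y overwritten, z added): d = {'x': 20, 'y': 9, 'z': 45}
After line 3 (total = 20 + 9 + 45 = 74): d = {'x': 20, 'y': 9, 'z': 45, 'total': 74}

{'x': 20, 'y': 9, 'z': 45, 'total': 74}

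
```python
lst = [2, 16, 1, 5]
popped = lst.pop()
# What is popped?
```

5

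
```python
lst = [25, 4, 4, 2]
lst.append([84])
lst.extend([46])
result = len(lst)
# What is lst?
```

After line 1: lst = [25, 4, 4, 2]
After line 2 (append adds [84] as single element): lst = [25, 4, 4, 2, [84]]
After line 3 (extend unpacks [46], adds 46): lst = [25, 4, 4, 2, [84], 46]
After line 4: result = len(lst) = 6

[25, 4, 4, 2, [84], 46]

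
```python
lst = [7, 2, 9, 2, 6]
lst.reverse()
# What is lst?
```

[6, 2, 9, 2, 7]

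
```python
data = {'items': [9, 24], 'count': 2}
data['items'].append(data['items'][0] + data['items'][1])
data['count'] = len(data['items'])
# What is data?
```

After line 1: data = {'items': [9, 24], 'count': 2}
After line 2 (append 9 + 24 = 33): data = {'items': [9, 24, 33], 'count': 2}
After line 3 (count = len(items) = 3): data = {'items': [9, 24, 33], 'count': 3}

{'items': [9, 24, 33], 'count': 3}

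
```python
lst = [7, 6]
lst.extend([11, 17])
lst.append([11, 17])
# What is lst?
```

After line 1: lst = [7, 6]
After line 2 (extend unpacks [11, 17]): lst = [7, 6, 11, 17]
After line 3 (append adds [11, 17] as single element): lst = [7, 6, 11, 17, [11, 17]]

[7, 6, 11, 17, [11, 17]]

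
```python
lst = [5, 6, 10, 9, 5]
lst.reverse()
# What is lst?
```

[5, 9, 10, 6, 5]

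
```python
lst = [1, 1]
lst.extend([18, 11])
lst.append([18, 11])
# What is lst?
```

After line 1: lst = [1, 1]
After line 2 (extend unpacks [18, 11]): lst = [1, 1, 18, 11]
After line 3 (append adds [18, 11] as single element): lst = [1, 1, 18, 11, [18, 11]]

[1, 1, 18, 11, [18, 11]]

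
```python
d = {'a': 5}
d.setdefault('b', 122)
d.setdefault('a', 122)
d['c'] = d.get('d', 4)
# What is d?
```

After line 1: d = {'a': 5}
After line 2 (setdefault adds 'b'=122): d = {'a': 5, 'b': 122}
After line 3 (setdefault 'a' no-op, already exists): d = {'a': 5, 'b': 122}
After line 4 (get('d', 4) returns default since 'd' not in d): d = {'a': 5, 'b': 122, 'c': 4}

{'a': 5, 'b': 122, 'c': 4}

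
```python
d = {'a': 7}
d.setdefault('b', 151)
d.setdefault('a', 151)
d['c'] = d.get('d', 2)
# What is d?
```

After line 1: d = {'a': 7}
After line 2 (setdefault adds 'b'=151): d = {'a': 7, 'b': 151}
After line 3 (setdefault 'a' no-op, already exists): d = {'a': 7, 'b': 151}
After line 4 (get('d', 2) returns default since 'd' not in d): d = {'a': 7, 'b': 151, 'c': 2}

{'a': 7, 'b': 151, 'c': 2}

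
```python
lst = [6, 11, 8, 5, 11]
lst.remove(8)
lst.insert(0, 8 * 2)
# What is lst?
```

After line 1: lst = [6, 11, 8, 5, 11]
After line 2 (remove first 8): lst = [6, 11, 5, 11]
After line 3 (insert 16 at index 0): lst = [16, 6, 11, 5, 11]

[16, 6, 11, 5, 11]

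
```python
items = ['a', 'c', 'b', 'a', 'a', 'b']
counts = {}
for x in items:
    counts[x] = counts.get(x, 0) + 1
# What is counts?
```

Initial: counts = {}, items = ['a', 'c', 'b', 'a', 'a', 'b']
See 'a': counts = {'a': 1}
See 'c': counts = {'a': 1, 'c': 1}
See 'b': counts = {'a': 1, 'c': 1, 'b': 1}
See 'a': counts = {'a': 2, 'c': 1, 'b': 1}
See 'a': counts = {'a': 3, 'c': 1, 'b': 1}
See 'b': counts = {'a': 3, 'c': 1, 'b': 2}

{'a': 3, 'c': 1, 'b': 2}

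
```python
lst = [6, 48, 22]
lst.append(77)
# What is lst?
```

[6, 48, 22, 77]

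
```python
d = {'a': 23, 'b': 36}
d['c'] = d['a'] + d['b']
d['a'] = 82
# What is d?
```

After line 1: d = {'a': 23, 'b': 36}
After line 2 (d['c'] = 23 + 36): d = {'a': 23, 'b': 36, 'c': 59}
After line 3: d = {'a': 82, 'b': 36, 'c': 59}

{'a': 82, 'b': 36, 'c': 59}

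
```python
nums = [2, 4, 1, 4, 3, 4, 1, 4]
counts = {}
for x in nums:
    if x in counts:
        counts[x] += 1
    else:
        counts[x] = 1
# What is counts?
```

Initial: counts = {}, nums = [2, 4, 1, 4, 3, 4, 1, 4]
See 2: counts = {2: 1}
See 4: counts = {2: 1, 4: 1}
See 1: counts = {2: 1, 4: 1, 1: 1}
See 4: counts = {2: 1, 4: 2, 1: 1}
See 3: counts = {2: 1, 4: 2, 1: 1, 3: 1}
See 4: counts = {2: 1, 4: 3, 1: 1, 3: 1}
See 1: counts = {2: 1, 4: 3, 1: 2, 3: 1}
See 4: counts = {2: 1, 4: 4, 1: 2, 3: 1}

{2: 1, 4: 4, 1: 2, 3: 1}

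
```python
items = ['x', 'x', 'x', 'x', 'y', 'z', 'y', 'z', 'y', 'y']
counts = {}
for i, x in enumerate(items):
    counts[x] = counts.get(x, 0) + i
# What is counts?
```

Initial: counts = {}, items = ['x', 'x', 'x', 'x', 'y', 'z', 'y', 'z', 'y', 'y']
i=0, x='x': counts = {'x': 0}
i=1, x='x': counts = {'x': 1}
i=2, x='x': counts = {'x': 3}
i=3, x='x': counts = {'x': 6}
i=4, x='y': counts = {'x': 6, 'y': 4}
i=5, x='z': counts = {'x': 6, 'y': 4, 'z': 5}
i=6, x='y': counts = {'x': 6, 'y': 10, 'z': 5}
i=7, x='z': counts = {'x': 6, 'y': 10, 'z': 12}
i=8, x='y': counts = {'x': 6, 'y': 18, 'z': 12}
i=9, x='y': counts = {'x': 6, 'y': 27, 'z': 12}

{'x': 6, 'y': 27, 'z': 12}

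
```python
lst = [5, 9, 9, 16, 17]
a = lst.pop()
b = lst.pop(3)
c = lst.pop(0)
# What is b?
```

After line 1: lst = [5, 9, 9, 16, 17]
After line 2 (pop() -> a = 17): lst = [5, 9, 9, 16]
After line 3 (pop(3) -> b = 16): lst = [5, 9, 9]
After line 4 (pop(0) -> c = 5): lst = [9, 9]

16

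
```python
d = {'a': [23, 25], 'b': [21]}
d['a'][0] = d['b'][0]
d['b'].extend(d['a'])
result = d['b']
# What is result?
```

After line 1: d = {'a': [23, 25], 'b': [21]}
After line 2 (a[0] = b[0] = 21): d = {'a': [21, 25], 'b': [21]}
After line 3 (b.extend(a) appends [21, 25]): d = {'a': [21, 25], 'b': [21, 21, 25]}
After line 4: result = d['b'] = [21, 21, 25]

[21, 21, 25]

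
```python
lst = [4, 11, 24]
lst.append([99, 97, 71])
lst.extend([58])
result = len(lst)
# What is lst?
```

After line 1: lst = [4, 11, 24]
After line 2 (append adds [99, 97, 71] as single element): lst = [4, 11, 24, [99, 97, 71]]
After line 3 (extend unpacks [58], adds 58): lst = [4, 11, 24, [99, 97, 71], 58]
After line 4: result = len(lst) = 5

[4, 11, 24, [99, 97, 71], 58]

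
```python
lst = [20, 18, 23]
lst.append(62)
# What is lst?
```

[20, 18, 23, 62]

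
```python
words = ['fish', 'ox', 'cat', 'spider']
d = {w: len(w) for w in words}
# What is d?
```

{'fish': 4, 'ox': 2, 'cat': 3, 'spider': 6}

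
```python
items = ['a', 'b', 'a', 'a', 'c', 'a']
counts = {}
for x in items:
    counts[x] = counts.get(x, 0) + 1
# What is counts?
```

Initial: counts = {}, items = ['a', 'b', 'a', 'a', 'c', 'a']
See 'a': counts = {'a': 1}
See 'b': counts = {'a': 1, 'b': 1}
See 'a': counts = {'a': 2, 'b': 1}
See 'a': counts = {'a': 3, 'b': 1}
See 'c': counts = {'a': 3, 'b': 1, 'c': 1}
See 'a': counts = {'a': 4, 'b': 1, 'c': 1}

{'a': 4, 'b': 1, 'c': 1}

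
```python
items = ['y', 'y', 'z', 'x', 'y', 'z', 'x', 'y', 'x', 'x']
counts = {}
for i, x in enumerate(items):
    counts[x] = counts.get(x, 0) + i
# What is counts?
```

Initial: counts = {}, items = ['y', 'y', 'z', 'x', 'y', 'z', 'x', 'y', 'x', 'x']
i=0, x='y': counts = {'y': 0}
i=1, x='y': counts = {'y': 1}
i=2, x='z': counts = {'y': 1, 'z': 2}
i=3, x='x': counts = {'y': 1, 'z': 2, 'x': 3}
i=4, x='y': counts = {'y': 5, 'z': 2, 'x': 3}
i=5, x='z': counts = {'y': 5, 'z': 7, 'x': 3}
i=6, x='x': counts = {'y': 5, 'z': 7, 'x': 9}
i=7, x='y': counts = {'y': 12, 'z': 7, 'x': 9}
i=8, x='x': counts = {'y': 12, 'z': 7, 'x': 17}
i=9, x='x': counts = {'y': 12, 'z': 7, 'x': 26}

{'y': 12, 'z': 7, 'x': 26}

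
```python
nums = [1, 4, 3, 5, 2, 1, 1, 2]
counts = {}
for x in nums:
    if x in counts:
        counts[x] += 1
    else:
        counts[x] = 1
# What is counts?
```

Initial: counts = {}, nums = [1, 4, 3, 5, 2, 1, 1, 2]
See 1: counts = {1: 1}
See 4: counts = {1: 1, 4: 1}
See 3: counts = {1: 1, 4: 1, 3: 1}
See 5: counts = {1: 1, 4: 1, 3: 1, 5: 1}
See 2: counts = {1: 1, 4: 1, 3: 1, 5: 1, 2: 1}
See 1: counts = {1: 2, 4: 1, 3: 1, 5: 1, 2: 1}
See 1: counts = {1: 3, 4: 1, 3: 1, 5: 1, 2: 1}
See 2: counts = {1: 3, 4: 1, 3: 1, 5: 1, 2: 2}

{1: 3, 4: 1, 3: 1, 5: 1, 2: 2}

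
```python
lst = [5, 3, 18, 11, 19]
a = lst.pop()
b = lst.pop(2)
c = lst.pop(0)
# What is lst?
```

After line 1: lst = [5, 3, 18, 11, 19]
After line 2 (pop() -> a = 19): lst = [5, 3, 18, 11]
After line 3 (pop(2) -> b = 18): lst = [5, 3, 11]
After line 4 (pop(0) -> c = 5): lst = [3, 11]

[3, 11]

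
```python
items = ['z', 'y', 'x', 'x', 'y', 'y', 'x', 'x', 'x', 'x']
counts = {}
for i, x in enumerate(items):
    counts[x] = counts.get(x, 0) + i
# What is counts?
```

Initial: counts = {}, items = ['z', 'y', 'x', 'x', 'y', 'y', 'x', 'x', 'x', 'x']
i=0, x='z': counts = {'z': 0}
i=1, x='y': counts = {'z': 0, 'y': 1}
i=2, x='x': counts = {'z': 0, 'y': 1, 'x': 2}
i=3, x='x': counts = {'z': 0, 'y': 1, 'x': 5}
i=4, x='y': counts = {'z': 0, 'y': 5, 'x': 5}
i=5, x='y': counts = {'z': 0, 'y': 10, 'x': 5}
i=6, x='x': counts = {'z': 0, 'y': 10, 'x': 11}
i=7, x='x': counts = {'z': 0, 'y': 10, 'x': 18}
i=8, x='x': counts = {'z': 0, 'y': 10, 'x': 26}
i=9, x='x': counts = {'z': 0, 'y': 10, 'x': 35}

{'z': 0, 'y': 10, 'x': 35}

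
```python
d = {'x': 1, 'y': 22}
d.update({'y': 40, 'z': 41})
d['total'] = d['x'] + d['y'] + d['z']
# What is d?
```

After line 1: d = {'x': 1, 'y': 22}
After line 2 (y overwritten, z added): d = {'x': 1, 'y': 40, 'z': 41}
After line 3 (total = 1 + 40 + 41 = 82): d = {'x': 1, 'y': 40, 'z': 41, 'total': 82}

{'x': 1, 'y': 40, 'z': 41, 'total': 82}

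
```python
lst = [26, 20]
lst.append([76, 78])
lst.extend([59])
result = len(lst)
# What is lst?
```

After line 1: lst = [26, 20]
After line 2 (append adds [76, 78] as single element): lst = [26, 20, [76, 78]]
After line 3 (extend unpacks [59], adds 59): lst = [26, 20, [76, 78], 59]
After line 4: result = len(lst) = 4

[26, 20, [76, 78], 59]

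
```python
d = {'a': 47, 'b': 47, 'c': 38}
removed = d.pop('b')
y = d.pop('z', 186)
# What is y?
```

After line 1: d = {'a': 47, 'b': 47, 'c': 38}
After line 2 (pop 'b' returns 47): d = {'a': 47, 'c': 38}, removed = 47
After line 3 (pop 'z' missing, returns default 186): d = {'a': 47, 'c': 38}, y = 186

186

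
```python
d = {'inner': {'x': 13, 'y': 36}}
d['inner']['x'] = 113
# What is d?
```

After line 1: d = {'inner': {'x': 13, 'y': 36}}
After line 2 (inner x overwritten): d = {'inner': {'x': 113, 'y': 36}}

{'inner': {'x': 113, 'y': 36}}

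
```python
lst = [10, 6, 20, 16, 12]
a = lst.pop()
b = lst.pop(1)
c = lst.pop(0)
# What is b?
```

After line 1: lst = [10, 6, 20, 16, 12]
After line 2 (pop() -> a = 12): lst = [10, 6, 20, 16]
After line 3 (pop(1) -> b = 6): lst = [10, 20, 16]
After line 4 (pop(0) -> c = 10): lst = [20, 16]

6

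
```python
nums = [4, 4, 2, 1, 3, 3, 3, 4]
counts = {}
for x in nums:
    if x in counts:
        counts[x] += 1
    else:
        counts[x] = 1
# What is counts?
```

Initial: counts = {}, nums = [4, 4, 2, 1, 3, 3, 3, 4]
See 4: counts = {4: 1}
See 4: counts = {4: 2}
See 2: counts = {4: 2, 2: 1}
See 1: counts = {4: 2, 2: 1, 1: 1}
See 3: counts = {4: 2, 2: 1, 1: 1, 3: 1}
See 3: counts = {4: 2, 2: 1, 1: 1, 3: 2}
See 3: counts = {4: 2, 2: 1, 1: 1, 3: 3}
See 4: counts = {4: 3, 2: 1, 1: 1, 3: 3}

{4: 3, 2: 1, 1: 1, 3: 3}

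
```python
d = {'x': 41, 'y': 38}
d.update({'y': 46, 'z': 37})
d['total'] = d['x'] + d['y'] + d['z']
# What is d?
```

After line 1: d = {'x': 41, 'y': 38}
After line 2 (y overwritten, z added): d = {'x': 41, 'y': 46, 'z': 37}
After line 3 (total = 41 + 46 + 37 = 124): d = {'x': 41, 'y': 46, 'z': 37, 'total': 124}

{'x': 41, 'y': 46, 'z': 37, 'total': 124}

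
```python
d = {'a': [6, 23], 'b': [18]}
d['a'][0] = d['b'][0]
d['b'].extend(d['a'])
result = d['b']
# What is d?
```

After line 1: d = {'a': [6, 23], 'b': [18]}
After line 2 (a[0] = b[0] = 18): d = {'a': [18, 23], 'b': [18]}
After line 3 (b.extend(a) appends [18, 23]): d = {'a': [18, 23], 'b': [18, 18, 23]}
After line 4: result = d['b'] = [18, 18, 23]

{'a': [18, 23], 'b': [18, 18, 23]}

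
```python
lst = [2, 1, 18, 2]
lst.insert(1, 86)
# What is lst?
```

[2, 86, 1, 18, 2]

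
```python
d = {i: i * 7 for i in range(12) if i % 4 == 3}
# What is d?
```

{3: 21, 7: 49, 11: 77}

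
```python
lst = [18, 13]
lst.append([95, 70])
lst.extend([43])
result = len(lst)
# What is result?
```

After line 1: lst = [18, 13]
After line 2 (append adds [95, 70] as single element): lst = [18, 13, [95, 70]]
After line 3 (extend unpacks [43], adds 43): lst = [18, 13, [95, 70], 43]
After line 4: result = len(lst) = 4

4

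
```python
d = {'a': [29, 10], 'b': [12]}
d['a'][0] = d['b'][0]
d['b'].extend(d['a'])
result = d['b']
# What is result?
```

After line 1: d = {'a': [29, 10], 'b': [12]}
After line 2 (a[0] = b[0] = 12): d = {'a': [12, 10], 'b': [12]}
After line 3 (b.extend(a) appends [12, 10]): d = {'a': [12, 10], 'b': [12, 12, 10]}
After line 4: result = d['b'] = [12, 12, 10]

[12, 12, 10]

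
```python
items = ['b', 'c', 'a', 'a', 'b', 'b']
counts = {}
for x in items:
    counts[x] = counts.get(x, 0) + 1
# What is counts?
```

Initial: counts = {}, items = ['b', 'c', 'a', 'a', 'b', 'b']
See 'b': counts = {'b': 1}
See 'c': counts = {'b': 1, 'c': 1}
See 'a': counts = {'b': 1, 'c': 1, 'a': 1}
See 'a': counts = {'b': 1, 'c': 1, 'a': 2}
See 'b': counts = {'b': 2, 'c': 1, 'a': 2}
See 'b': counts = {'b': 3, 'c': 1, 'a': 2}

{'b': 3, 'c': 1, 'a': 2}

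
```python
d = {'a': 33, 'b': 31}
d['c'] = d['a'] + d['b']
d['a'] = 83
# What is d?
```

After line 1: d = {'a': 33, 'b': 31}
After line 2 (d['c'] = 33 + 31): d = {'a': 33, 'b': 31, 'c': 64}
After line 3: d = {'a': 83, 'b': 31, 'c': 64}

{'a': 83, 'b': 31, 'c': 64}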